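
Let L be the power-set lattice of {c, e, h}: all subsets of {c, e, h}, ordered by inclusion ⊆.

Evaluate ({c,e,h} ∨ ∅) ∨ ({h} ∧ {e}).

{c,e,h}

{c,e,h} ∨ ∅ = {c,e,h}
{h} ∧ {e} = ∅
{c,e,h} ∨ ∅ = {c,e,h}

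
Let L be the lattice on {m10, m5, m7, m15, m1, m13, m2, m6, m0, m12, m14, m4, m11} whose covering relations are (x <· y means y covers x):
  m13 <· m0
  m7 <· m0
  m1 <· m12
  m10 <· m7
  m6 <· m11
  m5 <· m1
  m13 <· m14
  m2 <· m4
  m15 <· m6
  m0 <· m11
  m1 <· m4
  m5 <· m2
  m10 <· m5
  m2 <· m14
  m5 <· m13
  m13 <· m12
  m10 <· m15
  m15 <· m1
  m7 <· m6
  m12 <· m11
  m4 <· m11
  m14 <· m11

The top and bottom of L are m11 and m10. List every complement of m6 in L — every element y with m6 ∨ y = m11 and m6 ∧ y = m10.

m13, m14, m2, m5

Need y with m6 ∨ y = m11 and m6 ∧ y = m10.
Checking each element gives: m13, m14, m2, m5.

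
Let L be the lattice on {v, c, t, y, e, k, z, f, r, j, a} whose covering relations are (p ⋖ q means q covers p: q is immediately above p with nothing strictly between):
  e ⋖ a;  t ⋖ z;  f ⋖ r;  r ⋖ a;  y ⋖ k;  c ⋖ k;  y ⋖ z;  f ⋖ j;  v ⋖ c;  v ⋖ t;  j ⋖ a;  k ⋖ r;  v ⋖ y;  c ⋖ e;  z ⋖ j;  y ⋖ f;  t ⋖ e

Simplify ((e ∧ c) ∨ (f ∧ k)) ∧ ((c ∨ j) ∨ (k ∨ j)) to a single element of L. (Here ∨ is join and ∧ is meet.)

k

e ∧ c = c
f ∧ k = y
c ∨ y = k
c ∨ j = a
k ∨ j = a
a ∨ a = a
k ∧ a = k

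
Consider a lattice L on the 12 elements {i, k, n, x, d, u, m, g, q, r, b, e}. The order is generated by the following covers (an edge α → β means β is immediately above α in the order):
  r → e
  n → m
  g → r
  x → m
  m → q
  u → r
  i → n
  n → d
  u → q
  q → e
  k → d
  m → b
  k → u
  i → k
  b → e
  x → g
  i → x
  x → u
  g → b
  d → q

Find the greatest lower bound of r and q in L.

Common lower bounds of {r, q}: i, k, u, x.
The greatest among these is u.

u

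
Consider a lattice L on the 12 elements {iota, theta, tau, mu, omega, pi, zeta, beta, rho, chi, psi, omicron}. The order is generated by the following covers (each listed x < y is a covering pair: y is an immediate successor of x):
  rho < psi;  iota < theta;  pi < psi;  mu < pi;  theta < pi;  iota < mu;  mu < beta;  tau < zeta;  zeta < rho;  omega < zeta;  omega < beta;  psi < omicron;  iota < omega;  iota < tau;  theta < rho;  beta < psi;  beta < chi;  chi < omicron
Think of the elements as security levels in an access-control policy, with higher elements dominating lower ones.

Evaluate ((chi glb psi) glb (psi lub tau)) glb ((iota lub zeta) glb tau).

chi ∧ psi = beta
psi ∨ tau = psi
beta ∧ psi = beta
iota ∨ zeta = zeta
zeta ∧ tau = tau
beta ∧ tau = iota

iota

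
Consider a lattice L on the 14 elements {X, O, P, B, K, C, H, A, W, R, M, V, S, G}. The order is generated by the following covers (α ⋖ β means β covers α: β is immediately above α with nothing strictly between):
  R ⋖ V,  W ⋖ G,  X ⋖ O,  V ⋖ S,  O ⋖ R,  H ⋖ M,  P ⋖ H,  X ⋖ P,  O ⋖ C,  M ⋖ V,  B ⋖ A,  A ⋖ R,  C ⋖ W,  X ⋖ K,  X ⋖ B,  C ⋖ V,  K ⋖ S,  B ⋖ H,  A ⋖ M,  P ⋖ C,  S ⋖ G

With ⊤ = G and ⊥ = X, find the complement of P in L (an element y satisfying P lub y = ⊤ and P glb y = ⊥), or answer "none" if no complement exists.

none

For every candidate y, either P ∨ y ≠ G or P ∧ y ≠ X; no complement exists.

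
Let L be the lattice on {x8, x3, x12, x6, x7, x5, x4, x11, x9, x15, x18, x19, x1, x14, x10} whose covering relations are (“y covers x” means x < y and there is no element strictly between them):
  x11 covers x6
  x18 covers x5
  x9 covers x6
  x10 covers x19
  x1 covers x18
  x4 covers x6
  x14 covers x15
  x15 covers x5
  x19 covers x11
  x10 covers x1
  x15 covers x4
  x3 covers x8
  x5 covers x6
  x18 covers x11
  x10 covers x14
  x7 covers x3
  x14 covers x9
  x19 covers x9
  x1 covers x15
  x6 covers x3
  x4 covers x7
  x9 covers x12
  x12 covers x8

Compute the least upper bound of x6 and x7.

x4

Common upper bounds of {x6, x7}: x1, x10, x14, x15, x4.
The least among these is x4.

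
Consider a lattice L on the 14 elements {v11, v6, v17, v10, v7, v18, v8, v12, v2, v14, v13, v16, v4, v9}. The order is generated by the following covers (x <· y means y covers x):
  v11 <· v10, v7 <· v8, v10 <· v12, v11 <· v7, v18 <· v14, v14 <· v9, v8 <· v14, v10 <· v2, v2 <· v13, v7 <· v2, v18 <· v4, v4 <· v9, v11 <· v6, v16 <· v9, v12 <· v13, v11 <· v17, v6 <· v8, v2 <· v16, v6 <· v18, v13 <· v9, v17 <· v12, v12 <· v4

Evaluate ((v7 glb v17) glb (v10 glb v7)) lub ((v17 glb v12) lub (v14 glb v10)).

v7 ∧ v17 = v11
v10 ∧ v7 = v11
v11 ∧ v11 = v11
v17 ∧ v12 = v17
v14 ∧ v10 = v11
v17 ∨ v11 = v17
v11 ∨ v17 = v17

v17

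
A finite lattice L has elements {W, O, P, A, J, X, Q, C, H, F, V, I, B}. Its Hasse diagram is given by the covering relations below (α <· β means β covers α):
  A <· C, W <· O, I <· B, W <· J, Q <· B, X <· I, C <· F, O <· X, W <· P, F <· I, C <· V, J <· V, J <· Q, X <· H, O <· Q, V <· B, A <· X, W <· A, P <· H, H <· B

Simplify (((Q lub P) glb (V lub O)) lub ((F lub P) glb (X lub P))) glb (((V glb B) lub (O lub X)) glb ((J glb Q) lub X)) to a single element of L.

Q ∨ P = B
V ∨ O = B
B ∧ B = B
F ∨ P = B
X ∨ P = H
B ∧ H = H
B ∨ H = B
V ∧ B = V
O ∨ X = X
V ∨ X = B
J ∧ Q = J
J ∨ X = B
B ∧ B = B
B ∧ B = B

B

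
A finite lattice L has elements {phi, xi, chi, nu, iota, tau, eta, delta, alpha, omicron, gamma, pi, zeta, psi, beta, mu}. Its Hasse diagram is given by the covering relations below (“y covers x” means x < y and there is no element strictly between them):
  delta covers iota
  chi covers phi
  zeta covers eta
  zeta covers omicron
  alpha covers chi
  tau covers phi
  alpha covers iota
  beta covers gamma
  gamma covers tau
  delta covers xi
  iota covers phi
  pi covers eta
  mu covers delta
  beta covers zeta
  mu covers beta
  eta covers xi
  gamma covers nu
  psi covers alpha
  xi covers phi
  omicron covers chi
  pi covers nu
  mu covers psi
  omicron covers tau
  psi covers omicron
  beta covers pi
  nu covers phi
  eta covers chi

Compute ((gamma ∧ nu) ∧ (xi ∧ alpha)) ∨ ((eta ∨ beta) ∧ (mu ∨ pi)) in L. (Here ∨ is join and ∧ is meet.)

beta

gamma ∧ nu = nu
xi ∧ alpha = phi
nu ∧ phi = phi
eta ∨ beta = beta
mu ∨ pi = mu
beta ∧ mu = beta
phi ∨ beta = beta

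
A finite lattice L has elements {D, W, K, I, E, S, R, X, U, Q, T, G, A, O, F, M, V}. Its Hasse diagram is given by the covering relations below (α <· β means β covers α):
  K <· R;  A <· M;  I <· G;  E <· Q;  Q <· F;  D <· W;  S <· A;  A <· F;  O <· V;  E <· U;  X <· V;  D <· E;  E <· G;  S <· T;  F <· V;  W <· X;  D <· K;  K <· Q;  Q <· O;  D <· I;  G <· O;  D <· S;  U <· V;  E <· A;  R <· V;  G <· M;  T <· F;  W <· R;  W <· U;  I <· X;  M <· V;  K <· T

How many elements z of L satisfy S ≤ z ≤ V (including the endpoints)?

6

The interval [S, V] = {A, F, M, S, T, V}, which has 6 elements.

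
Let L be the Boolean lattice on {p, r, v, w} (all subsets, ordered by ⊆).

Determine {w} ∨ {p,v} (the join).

Under ⊆, join is union: {w} ∪ {p,v} = {p,v,w}.

{p,v,w}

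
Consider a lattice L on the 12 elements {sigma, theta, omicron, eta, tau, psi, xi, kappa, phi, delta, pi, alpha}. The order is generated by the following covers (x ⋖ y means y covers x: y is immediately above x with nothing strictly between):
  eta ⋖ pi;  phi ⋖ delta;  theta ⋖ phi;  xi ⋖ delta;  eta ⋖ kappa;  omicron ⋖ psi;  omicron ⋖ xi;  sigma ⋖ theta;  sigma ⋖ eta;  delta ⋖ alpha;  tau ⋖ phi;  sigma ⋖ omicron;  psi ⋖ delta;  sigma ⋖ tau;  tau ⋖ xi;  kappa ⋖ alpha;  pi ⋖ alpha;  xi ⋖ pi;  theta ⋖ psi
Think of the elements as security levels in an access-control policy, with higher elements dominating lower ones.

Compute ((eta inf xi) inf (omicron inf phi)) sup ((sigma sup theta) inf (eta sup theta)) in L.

eta ∧ xi = sigma
omicron ∧ phi = sigma
sigma ∧ sigma = sigma
sigma ∨ theta = theta
eta ∨ theta = alpha
theta ∧ alpha = theta
sigma ∨ theta = theta

theta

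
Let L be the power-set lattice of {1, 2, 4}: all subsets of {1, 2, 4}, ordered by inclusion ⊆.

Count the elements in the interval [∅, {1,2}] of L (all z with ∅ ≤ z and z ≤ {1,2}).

4

The interval [∅, {1,2}] = {{1,2}, {1}, {2}, ∅}, which has 4 elements.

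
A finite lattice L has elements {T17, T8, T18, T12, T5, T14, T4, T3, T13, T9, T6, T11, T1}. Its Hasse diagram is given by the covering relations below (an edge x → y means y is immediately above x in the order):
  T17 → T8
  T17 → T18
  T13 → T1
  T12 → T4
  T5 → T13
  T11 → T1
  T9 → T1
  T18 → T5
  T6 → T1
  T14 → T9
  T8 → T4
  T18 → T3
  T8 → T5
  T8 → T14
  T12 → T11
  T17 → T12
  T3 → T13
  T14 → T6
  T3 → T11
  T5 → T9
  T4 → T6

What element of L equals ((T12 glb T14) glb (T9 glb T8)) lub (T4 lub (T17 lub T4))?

T4

T12 ∧ T14 = T17
T9 ∧ T8 = T8
T17 ∧ T8 = T17
T17 ∨ T4 = T4
T4 ∨ T4 = T4
T17 ∨ T4 = T4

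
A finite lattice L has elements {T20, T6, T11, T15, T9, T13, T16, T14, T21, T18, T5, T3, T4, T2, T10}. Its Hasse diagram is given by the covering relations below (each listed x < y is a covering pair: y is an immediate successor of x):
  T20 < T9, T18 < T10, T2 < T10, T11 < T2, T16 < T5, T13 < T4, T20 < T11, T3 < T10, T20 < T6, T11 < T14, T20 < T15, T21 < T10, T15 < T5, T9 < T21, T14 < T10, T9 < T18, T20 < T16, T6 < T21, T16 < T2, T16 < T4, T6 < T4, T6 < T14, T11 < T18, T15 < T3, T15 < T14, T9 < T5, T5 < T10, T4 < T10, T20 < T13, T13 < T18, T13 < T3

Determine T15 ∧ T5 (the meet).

Common lower bounds of {T15, T5}: T15, T20.
The greatest among these is T15.

T15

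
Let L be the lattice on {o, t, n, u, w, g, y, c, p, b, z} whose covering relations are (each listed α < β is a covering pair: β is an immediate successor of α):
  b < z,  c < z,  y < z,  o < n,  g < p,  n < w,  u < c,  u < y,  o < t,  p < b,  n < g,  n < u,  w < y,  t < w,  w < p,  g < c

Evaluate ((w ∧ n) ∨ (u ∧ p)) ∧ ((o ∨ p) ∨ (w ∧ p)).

n

w ∧ n = n
u ∧ p = n
n ∨ n = n
o ∨ p = p
w ∧ p = w
p ∨ w = p
n ∧ p = n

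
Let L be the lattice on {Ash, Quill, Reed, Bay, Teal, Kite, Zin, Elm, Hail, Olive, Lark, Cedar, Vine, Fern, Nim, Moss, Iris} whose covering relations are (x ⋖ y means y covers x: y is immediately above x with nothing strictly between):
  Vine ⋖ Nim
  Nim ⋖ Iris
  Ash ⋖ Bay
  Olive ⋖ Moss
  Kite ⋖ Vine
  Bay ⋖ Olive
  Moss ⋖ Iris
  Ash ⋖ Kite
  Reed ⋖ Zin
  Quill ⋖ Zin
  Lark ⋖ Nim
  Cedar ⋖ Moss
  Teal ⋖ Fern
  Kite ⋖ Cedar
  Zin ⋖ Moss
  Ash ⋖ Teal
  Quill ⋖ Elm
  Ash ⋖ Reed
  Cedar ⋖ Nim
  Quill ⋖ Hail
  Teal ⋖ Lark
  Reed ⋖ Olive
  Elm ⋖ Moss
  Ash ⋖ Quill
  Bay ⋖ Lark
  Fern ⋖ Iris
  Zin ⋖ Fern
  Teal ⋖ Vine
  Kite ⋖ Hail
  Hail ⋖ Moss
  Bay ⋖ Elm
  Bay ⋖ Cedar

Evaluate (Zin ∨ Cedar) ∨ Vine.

Iris

Zin ∨ Cedar = Moss
Moss ∨ Vine = Iris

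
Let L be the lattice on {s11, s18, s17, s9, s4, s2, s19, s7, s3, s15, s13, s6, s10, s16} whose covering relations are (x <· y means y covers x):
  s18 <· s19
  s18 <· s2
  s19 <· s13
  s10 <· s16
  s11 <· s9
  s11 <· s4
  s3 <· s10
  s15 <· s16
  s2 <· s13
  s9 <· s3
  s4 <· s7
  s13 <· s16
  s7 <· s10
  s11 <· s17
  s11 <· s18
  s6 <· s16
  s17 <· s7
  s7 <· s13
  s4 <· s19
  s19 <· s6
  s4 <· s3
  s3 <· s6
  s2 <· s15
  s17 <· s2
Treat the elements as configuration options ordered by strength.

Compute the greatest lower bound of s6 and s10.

Common lower bounds of {s6, s10}: s11, s3, s4, s9.
The greatest among these is s3.

s3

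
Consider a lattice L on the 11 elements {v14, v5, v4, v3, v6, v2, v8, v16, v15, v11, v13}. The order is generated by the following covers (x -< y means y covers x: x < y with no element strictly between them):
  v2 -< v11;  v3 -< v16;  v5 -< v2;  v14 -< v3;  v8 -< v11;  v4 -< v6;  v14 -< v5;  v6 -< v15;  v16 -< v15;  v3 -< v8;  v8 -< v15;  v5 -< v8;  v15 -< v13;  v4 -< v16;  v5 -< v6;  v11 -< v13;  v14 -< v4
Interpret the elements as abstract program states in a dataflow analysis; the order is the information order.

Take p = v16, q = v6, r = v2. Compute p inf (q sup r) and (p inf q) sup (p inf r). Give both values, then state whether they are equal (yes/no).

v16; v4; no

q sup r = v13, so p inf (q sup r) = v16 inf v13 = v16.
p inf q = v4 and p inf r = v14, so (p inf q) sup (p inf r) = v4 sup v14 = v4.
Equal: no.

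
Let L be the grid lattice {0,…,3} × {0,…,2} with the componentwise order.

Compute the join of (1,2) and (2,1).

(2,2)

In a product of chains, the join is componentwise max, giving (2,2).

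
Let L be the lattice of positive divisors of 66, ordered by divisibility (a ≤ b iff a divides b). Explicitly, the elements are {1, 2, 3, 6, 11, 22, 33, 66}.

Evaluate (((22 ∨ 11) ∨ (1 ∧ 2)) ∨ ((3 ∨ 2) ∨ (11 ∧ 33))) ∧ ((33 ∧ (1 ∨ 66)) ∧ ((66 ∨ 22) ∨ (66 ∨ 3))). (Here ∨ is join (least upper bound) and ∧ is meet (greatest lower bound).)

22 ∨ 11 = 22
1 ∧ 2 = 1
22 ∨ 1 = 22
3 ∨ 2 = 6
11 ∧ 33 = 11
6 ∨ 11 = 66
22 ∨ 66 = 66
1 ∨ 66 = 66
33 ∧ 66 = 33
66 ∨ 22 = 66
66 ∨ 3 = 66
66 ∨ 66 = 66
33 ∧ 66 = 33
66 ∧ 33 = 33

33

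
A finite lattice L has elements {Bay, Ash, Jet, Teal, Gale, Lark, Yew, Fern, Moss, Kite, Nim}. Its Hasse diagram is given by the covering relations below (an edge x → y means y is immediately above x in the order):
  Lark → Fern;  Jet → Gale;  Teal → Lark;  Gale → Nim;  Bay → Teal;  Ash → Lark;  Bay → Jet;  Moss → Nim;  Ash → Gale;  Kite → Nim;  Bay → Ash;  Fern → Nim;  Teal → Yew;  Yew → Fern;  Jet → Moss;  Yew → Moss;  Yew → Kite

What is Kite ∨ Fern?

Common upper bounds of {Kite, Fern}: Nim.
The least among these is Nim.

Nim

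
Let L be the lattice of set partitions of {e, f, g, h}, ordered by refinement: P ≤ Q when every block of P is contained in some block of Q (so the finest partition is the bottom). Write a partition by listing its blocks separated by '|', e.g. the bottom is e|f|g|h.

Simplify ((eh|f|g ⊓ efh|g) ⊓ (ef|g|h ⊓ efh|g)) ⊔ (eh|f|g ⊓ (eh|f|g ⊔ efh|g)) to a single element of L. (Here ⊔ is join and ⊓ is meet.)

eh|f|g ∧ efh|g = eh|f|g
ef|g|h ∧ efh|g = ef|g|h
eh|f|g ∧ ef|g|h = e|f|g|h
eh|f|g ∨ efh|g = efh|g
eh|f|g ∧ efh|g = eh|f|g
e|f|g|h ∨ eh|f|g = eh|f|g

eh|f|g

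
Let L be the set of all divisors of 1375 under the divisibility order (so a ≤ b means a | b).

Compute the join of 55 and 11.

In the divisibility order, the join is the least common multiple: lcm(55, 11) = 55.

55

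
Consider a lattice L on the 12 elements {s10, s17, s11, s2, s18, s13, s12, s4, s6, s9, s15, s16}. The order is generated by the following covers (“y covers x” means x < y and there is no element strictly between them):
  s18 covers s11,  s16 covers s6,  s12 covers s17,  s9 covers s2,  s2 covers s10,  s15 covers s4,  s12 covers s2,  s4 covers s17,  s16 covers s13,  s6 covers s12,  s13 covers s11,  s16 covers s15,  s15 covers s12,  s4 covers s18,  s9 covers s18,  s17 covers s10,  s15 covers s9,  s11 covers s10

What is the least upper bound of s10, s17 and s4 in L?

Common upper bounds of {s10, s17, s4}: s15, s16, s4.
The least among these is s4.

s4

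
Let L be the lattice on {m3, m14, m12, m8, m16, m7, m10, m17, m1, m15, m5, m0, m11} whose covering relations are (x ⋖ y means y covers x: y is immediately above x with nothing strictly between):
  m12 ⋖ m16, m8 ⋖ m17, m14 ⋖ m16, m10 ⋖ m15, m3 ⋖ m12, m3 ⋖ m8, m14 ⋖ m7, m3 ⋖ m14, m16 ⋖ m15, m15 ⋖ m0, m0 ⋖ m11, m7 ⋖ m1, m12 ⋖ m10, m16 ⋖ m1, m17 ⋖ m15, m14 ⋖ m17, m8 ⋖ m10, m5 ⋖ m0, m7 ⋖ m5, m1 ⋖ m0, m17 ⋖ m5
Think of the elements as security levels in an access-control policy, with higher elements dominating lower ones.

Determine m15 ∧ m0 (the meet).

Common lower bounds of {m15, m0}: m10, m12, m14, m15, m16, m17, m3, m8.
The greatest among these is m15.

m15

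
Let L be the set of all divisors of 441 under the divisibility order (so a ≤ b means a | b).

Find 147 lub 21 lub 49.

In the divisibility order, the join is the least common multiple: lcm(147, 21, 49) = 147.

147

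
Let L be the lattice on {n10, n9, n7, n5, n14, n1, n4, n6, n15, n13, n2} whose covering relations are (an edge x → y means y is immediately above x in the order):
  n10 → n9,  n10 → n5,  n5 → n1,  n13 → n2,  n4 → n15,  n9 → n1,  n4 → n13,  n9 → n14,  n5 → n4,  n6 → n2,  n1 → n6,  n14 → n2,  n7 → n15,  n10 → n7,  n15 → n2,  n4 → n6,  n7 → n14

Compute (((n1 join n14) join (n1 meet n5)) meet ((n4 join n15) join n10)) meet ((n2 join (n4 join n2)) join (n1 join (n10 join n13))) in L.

n1 ∨ n14 = n2
n1 ∧ n5 = n5
n2 ∨ n5 = n2
n4 ∨ n15 = n15
n15 ∨ n10 = n15
n2 ∧ n15 = n15
n4 ∨ n2 = n2
n2 ∨ n2 = n2
n10 ∨ n13 = n13
n1 ∨ n13 = n2
n2 ∨ n2 = n2
n15 ∧ n2 = n15

n15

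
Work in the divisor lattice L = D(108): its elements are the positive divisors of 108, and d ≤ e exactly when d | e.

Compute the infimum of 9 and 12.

3

In the divisibility order, the meet is the greatest common divisor: gcd(9, 12) = 3.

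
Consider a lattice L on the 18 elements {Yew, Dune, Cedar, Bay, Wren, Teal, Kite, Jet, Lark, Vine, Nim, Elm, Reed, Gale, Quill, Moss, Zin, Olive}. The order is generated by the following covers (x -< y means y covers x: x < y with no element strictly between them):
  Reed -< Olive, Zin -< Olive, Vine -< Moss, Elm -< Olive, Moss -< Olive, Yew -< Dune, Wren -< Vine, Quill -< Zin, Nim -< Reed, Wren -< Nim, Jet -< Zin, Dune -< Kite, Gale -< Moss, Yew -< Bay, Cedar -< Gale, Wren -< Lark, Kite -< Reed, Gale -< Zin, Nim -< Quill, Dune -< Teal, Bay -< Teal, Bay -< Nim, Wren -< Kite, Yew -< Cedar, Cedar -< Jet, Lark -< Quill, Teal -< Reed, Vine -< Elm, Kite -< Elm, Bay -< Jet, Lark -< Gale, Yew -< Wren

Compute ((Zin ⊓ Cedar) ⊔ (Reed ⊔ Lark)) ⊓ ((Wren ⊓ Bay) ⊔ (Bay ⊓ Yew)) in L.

Yew

Zin ∧ Cedar = Cedar
Reed ∨ Lark = Olive
Cedar ∨ Olive = Olive
Wren ∧ Bay = Yew
Bay ∧ Yew = Yew
Yew ∨ Yew = Yew
Olive ∧ Yew = Yew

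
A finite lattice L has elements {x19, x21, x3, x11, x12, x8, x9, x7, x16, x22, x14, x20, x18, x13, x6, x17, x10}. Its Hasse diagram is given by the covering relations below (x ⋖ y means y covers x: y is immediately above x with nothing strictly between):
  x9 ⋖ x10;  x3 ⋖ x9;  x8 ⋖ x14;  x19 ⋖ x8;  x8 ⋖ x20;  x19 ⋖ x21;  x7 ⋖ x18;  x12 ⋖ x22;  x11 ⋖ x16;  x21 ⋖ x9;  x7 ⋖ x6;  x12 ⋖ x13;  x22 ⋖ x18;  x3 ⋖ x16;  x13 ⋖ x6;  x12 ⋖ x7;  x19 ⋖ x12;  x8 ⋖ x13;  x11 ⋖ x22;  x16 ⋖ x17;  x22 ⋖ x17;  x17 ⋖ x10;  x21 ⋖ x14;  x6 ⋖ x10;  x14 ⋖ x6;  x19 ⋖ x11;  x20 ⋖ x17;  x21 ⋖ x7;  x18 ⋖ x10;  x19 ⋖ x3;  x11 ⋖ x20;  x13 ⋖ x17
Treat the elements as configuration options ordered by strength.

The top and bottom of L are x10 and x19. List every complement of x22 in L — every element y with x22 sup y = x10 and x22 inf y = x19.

Need y with x22 ∨ y = x10 and x22 ∧ y = x19.
Checking each element gives: x14, x9.

x14, x9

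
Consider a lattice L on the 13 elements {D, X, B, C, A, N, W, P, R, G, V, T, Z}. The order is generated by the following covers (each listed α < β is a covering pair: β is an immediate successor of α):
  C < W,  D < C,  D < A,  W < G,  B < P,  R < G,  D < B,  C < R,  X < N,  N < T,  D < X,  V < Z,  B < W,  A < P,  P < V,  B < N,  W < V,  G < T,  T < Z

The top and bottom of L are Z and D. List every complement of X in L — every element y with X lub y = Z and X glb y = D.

A, P, V

Need y with X ∨ y = Z and X ∧ y = D.
Checking each element gives: A, P, V.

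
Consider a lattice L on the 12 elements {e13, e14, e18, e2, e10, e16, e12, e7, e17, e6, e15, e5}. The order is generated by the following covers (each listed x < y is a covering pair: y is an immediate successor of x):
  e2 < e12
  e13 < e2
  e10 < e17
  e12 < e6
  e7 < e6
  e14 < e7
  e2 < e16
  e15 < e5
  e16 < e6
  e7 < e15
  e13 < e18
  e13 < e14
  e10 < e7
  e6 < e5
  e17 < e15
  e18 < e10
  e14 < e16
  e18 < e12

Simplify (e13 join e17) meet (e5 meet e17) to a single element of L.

e17

e13 ∨ e17 = e17
e5 ∧ e17 = e17
e17 ∧ e17 = e17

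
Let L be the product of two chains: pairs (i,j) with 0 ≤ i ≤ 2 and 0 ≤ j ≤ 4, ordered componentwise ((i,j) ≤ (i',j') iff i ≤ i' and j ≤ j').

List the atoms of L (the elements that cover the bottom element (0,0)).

The atoms are exactly the elements that cover (0,0): (0,1), (1,0).

(0,1), (1,0)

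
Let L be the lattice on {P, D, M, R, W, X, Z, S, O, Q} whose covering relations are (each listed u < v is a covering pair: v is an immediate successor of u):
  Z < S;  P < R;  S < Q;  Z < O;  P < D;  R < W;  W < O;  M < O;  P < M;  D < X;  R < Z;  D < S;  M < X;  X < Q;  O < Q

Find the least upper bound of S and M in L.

Q

Common upper bounds of {S, M}: Q.
The least among these is Q.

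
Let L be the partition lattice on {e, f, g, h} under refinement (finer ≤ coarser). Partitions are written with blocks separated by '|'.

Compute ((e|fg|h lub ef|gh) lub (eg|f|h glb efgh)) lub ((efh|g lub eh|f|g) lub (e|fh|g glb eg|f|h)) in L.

efgh

e|fg|h ∨ ef|gh = efgh
eg|f|h ∧ efgh = eg|f|h
efgh ∨ eg|f|h = efgh
efh|g ∨ eh|f|g = efh|g
e|fh|g ∧ eg|f|h = e|f|g|h
efh|g ∨ e|f|g|h = efh|g
efgh ∨ efh|g = efgh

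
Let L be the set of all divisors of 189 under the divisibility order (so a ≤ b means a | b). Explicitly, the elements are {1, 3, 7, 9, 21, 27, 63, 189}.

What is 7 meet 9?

In the divisibility order, the meet is the greatest common divisor: gcd(7, 9) = 1.

1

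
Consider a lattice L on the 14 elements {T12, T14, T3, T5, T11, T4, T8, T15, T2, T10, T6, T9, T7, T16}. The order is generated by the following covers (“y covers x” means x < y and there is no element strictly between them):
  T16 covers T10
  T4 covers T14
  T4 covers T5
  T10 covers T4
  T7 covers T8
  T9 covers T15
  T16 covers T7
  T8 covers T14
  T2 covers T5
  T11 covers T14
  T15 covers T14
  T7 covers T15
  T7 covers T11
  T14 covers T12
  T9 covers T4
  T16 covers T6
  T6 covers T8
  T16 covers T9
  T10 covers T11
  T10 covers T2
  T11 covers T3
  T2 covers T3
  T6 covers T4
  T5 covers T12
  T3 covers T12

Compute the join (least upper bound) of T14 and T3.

T11

Common upper bounds of {T14, T3}: T10, T11, T16, T7.
The least among these is T11.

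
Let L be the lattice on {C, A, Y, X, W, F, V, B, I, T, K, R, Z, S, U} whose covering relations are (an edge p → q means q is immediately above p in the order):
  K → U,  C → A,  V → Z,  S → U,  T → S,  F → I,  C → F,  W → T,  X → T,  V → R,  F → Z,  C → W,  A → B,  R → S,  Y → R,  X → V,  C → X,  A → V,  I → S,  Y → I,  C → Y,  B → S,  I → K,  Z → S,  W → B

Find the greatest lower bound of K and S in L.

Common lower bounds of {K, S}: C, F, I, Y.
The greatest among these is I.

I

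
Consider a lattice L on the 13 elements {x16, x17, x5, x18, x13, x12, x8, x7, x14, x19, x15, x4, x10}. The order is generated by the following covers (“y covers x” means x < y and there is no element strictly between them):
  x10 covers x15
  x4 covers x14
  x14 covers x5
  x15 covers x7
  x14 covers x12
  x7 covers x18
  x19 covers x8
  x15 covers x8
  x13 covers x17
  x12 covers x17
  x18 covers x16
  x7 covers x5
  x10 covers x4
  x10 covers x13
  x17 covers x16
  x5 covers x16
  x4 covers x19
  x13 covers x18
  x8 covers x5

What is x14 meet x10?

Common lower bounds of {x14, x10}: x12, x14, x16, x17, x5.
The greatest among these is x14.

x14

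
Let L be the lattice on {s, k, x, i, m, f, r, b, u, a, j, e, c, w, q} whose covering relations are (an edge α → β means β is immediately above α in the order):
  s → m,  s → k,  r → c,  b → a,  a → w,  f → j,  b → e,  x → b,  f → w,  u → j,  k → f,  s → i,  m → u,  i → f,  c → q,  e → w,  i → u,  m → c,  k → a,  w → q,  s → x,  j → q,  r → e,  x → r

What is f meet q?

Common lower bounds of {f, q}: f, i, k, s.
The greatest among these is f.

f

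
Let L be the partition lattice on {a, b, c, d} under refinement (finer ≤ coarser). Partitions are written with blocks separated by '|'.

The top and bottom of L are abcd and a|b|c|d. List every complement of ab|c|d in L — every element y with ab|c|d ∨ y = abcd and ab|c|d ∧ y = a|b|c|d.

acd|b, ac|bd, ad|bc, a|bcd

Need y with ab|c|d ∨ y = abcd and ab|c|d ∧ y = a|b|c|d.
Checking each element gives: acd|b, ac|bd, ad|bc, a|bcd.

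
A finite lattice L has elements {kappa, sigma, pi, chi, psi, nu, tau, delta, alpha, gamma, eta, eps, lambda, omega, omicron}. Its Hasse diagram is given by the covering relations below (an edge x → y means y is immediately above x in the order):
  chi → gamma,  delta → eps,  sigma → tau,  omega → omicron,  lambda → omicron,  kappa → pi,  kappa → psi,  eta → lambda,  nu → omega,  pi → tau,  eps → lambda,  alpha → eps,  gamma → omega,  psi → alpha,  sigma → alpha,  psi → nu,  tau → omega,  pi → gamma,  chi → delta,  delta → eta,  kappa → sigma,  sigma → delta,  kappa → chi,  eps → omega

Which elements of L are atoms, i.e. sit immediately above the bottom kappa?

The atoms are exactly the elements that cover kappa: chi, pi, psi, sigma.

chi, pi, psi, sigma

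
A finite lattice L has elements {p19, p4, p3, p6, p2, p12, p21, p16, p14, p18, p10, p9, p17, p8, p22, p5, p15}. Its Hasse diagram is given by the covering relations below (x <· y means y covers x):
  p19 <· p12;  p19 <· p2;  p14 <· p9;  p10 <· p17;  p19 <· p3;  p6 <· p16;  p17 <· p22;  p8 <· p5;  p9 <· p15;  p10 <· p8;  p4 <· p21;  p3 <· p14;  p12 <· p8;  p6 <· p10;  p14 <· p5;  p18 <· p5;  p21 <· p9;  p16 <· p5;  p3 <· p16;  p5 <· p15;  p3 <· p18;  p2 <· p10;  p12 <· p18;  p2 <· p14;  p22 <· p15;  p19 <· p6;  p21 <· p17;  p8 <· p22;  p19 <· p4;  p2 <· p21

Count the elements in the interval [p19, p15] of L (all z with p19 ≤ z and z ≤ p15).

The interval [p19, p15] = {p10, p12, p14, p15, p16, p17, p18, p19, p2, p21, p22, p3, p4, p5, p6, p8, p9}, which has 17 elements.

17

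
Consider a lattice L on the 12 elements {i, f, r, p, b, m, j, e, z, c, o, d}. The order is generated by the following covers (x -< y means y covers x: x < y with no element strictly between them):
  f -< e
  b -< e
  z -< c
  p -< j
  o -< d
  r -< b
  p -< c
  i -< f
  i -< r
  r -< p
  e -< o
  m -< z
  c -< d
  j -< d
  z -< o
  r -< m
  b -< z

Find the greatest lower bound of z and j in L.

r

Common lower bounds of {z, j}: i, r.
The greatest among these is r.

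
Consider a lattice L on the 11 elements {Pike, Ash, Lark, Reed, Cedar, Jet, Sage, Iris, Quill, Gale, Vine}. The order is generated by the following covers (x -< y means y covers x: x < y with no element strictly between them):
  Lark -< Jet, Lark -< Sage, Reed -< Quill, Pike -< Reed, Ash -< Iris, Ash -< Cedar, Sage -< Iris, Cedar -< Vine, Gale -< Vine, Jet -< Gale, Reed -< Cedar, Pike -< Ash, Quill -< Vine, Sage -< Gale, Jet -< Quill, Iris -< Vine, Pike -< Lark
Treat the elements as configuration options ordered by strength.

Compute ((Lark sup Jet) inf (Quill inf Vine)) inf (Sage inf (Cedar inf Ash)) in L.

Lark ∨ Jet = Jet
Quill ∧ Vine = Quill
Jet ∧ Quill = Jet
Cedar ∧ Ash = Ash
Sage ∧ Ash = Pike
Jet ∧ Pike = Pike

Pike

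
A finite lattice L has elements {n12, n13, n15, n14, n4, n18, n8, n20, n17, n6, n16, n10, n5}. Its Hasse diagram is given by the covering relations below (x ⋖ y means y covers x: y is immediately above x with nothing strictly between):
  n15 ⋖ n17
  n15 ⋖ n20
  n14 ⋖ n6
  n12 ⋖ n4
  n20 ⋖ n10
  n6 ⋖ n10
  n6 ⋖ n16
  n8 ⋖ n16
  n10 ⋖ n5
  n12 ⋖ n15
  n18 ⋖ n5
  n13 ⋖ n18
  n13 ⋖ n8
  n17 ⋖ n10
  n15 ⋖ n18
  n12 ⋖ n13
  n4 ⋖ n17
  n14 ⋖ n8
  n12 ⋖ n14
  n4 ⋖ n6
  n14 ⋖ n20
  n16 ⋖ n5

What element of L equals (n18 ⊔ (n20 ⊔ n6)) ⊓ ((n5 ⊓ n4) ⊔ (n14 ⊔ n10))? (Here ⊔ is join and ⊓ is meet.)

n10

n20 ∨ n6 = n10
n18 ∨ n10 = n5
n5 ∧ n4 = n4
n14 ∨ n10 = n10
n4 ∨ n10 = n10
n5 ∧ n10 = n10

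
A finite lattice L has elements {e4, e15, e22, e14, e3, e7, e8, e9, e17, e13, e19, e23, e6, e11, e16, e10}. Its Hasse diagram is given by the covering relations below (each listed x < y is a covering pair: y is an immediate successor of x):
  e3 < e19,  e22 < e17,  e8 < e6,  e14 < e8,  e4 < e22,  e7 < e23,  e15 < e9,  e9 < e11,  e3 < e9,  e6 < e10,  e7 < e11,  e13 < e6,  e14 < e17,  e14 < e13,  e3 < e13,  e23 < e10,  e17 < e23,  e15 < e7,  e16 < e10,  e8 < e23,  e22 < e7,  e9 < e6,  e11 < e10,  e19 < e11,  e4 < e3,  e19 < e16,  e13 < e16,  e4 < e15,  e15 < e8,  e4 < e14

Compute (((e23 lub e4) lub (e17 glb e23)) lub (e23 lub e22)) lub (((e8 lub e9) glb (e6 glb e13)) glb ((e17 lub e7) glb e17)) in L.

e23 ∨ e4 = e23
e17 ∧ e23 = e17
e23 ∨ e17 = e23
e23 ∨ e22 = e23
e23 ∨ e23 = e23
e8 ∨ e9 = e6
e6 ∧ e13 = e13
e6 ∧ e13 = e13
e17 ∨ e7 = e23
e23 ∧ e17 = e17
e13 ∧ e17 = e14
e23 ∨ e14 = e23

e23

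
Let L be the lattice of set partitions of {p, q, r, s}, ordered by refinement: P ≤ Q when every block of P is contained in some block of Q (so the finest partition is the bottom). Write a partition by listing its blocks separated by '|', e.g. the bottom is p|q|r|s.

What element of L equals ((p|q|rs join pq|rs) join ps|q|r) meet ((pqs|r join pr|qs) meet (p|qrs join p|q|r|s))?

p|q|rs ∨ pq|rs = pq|rs
pq|rs ∨ ps|q|r = pqrs
pqs|r ∨ pr|qs = pqrs
p|qrs ∨ p|q|r|s = p|qrs
pqrs ∧ p|qrs = p|qrs
pqrs ∧ p|qrs = p|qrs

p|qrs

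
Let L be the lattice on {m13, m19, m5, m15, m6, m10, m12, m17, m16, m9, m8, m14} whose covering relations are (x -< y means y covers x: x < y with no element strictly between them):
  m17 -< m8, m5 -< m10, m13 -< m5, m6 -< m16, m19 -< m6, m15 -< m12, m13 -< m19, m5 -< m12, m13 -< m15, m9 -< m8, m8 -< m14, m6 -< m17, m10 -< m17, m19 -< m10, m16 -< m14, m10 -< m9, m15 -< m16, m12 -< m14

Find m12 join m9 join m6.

m14

Common upper bounds of {m12, m9, m6}: m14.
The least among these is m14.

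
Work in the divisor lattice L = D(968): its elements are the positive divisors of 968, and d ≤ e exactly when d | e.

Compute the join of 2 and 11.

In the divisibility order, the join is the least common multiple: lcm(2, 11) = 22.

22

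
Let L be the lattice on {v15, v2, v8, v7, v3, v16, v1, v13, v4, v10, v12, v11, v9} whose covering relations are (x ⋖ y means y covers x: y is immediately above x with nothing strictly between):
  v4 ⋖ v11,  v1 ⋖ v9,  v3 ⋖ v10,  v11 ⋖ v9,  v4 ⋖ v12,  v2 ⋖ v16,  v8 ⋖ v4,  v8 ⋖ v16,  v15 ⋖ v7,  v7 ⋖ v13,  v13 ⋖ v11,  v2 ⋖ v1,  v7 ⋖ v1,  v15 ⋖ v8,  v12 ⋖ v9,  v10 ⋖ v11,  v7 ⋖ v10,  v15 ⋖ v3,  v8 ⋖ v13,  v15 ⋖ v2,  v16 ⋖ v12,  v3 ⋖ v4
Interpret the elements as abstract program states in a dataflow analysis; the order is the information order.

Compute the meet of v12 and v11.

Common lower bounds of {v12, v11}: v15, v3, v4, v8.
The greatest among these is v4.

v4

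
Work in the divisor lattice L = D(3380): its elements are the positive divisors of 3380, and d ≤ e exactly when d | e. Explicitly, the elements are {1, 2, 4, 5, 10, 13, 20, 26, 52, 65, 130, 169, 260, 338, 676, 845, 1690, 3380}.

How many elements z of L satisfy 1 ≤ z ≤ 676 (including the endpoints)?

9

The interval [1, 676] = {1, 13, 169, 2, 26, 338, 4, 52, 676}, which has 9 elements.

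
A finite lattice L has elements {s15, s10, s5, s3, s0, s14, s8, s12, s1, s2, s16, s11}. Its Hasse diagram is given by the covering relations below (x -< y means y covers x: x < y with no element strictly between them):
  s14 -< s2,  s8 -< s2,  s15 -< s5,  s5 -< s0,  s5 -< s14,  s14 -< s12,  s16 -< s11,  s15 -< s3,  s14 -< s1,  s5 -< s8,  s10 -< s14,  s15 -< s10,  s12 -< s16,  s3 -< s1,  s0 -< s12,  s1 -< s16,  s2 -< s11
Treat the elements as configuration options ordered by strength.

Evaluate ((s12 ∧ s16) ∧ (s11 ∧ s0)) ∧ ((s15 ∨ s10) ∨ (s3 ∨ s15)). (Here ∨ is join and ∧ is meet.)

s12 ∧ s16 = s12
s11 ∧ s0 = s0
s12 ∧ s0 = s0
s15 ∨ s10 = s10
s3 ∨ s15 = s3
s10 ∨ s3 = s1
s0 ∧ s1 = s5

s5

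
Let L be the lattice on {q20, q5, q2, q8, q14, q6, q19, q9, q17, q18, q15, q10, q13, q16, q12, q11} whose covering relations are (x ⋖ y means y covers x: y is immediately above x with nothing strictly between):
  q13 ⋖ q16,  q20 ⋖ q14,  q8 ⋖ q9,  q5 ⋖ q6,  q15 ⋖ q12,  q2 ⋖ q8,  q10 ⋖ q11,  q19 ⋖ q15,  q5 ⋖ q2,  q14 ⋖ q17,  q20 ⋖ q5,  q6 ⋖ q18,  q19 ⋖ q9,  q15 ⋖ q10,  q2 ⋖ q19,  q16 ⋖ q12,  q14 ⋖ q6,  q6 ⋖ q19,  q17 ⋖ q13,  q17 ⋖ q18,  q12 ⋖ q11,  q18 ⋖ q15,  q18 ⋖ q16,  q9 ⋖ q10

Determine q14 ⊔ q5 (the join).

Common upper bounds of {q14, q5}: q10, q11, q12, q15, q16, q18, q19, q6, q9.
The least among these is q6.

q6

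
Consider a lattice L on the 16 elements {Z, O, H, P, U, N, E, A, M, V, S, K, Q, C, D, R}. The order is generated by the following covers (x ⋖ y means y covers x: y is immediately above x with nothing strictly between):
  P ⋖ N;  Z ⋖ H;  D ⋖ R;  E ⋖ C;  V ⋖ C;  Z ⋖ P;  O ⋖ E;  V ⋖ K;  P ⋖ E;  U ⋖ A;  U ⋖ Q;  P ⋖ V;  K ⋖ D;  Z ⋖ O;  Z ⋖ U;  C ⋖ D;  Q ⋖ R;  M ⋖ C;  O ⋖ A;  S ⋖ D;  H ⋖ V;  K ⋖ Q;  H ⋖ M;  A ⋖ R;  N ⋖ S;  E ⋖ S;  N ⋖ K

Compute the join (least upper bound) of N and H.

K

Common upper bounds of {N, H}: D, K, Q, R.
The least among these is K.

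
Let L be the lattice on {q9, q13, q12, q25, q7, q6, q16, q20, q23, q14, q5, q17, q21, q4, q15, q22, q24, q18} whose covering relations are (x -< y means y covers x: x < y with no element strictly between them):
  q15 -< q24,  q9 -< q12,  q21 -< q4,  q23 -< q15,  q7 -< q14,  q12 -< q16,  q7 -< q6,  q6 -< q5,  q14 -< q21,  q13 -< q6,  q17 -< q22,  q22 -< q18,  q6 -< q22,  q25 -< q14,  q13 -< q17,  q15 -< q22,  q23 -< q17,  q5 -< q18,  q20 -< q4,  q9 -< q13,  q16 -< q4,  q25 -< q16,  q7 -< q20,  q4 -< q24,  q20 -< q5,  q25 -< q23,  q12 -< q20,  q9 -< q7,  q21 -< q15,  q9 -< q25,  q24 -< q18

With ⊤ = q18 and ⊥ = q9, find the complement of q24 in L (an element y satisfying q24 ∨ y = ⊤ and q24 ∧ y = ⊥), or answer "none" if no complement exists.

q13

Need y with q24 ∨ y = q18 and q24 ∧ y = q9.
Checking each element gives: q13.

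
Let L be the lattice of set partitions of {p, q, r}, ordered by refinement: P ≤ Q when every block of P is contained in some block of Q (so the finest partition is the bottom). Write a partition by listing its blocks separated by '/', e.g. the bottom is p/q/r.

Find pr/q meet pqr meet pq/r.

p/q/r

Common lower bounds of {pr/q, pqr, pq/r}: p/q/r.
The greatest among these is p/q/r.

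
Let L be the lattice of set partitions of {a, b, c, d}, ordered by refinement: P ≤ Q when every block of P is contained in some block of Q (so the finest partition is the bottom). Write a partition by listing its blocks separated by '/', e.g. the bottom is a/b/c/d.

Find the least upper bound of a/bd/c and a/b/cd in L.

Common upper bounds of {a/bd/c, a/b/cd}: a/bcd, abcd.
The least among these is a/bcd.

a/bcd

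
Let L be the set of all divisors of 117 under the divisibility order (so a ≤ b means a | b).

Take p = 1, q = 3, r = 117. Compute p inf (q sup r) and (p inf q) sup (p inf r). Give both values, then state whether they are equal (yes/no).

1; 1; yes

q sup r = 117, so p inf (q sup r) = 1 inf 117 = 1.
p inf q = 1 and p inf r = 1, so (p inf q) sup (p inf r) = 1 sup 1 = 1.
Equal: yes.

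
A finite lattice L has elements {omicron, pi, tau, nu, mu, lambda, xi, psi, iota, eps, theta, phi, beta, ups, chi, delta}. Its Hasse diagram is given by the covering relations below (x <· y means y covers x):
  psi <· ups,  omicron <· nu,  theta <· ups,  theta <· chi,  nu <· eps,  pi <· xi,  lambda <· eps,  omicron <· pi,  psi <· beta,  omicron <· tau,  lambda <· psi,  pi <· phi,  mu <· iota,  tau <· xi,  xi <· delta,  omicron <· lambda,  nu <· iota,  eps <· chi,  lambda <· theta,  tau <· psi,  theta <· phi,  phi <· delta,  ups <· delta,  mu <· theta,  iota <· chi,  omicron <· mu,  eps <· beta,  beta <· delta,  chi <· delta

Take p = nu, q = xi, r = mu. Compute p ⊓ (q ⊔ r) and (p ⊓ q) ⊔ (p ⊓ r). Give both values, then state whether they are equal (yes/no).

nu; omicron; no

q ⊔ r = delta, so p ⊓ (q ⊔ r) = nu ⊓ delta = nu.
p ⊓ q = omicron and p ⊓ r = omicron, so (p ⊓ q) ⊔ (p ⊓ r) = omicron ⊔ omicron = omicron.
Equal: no.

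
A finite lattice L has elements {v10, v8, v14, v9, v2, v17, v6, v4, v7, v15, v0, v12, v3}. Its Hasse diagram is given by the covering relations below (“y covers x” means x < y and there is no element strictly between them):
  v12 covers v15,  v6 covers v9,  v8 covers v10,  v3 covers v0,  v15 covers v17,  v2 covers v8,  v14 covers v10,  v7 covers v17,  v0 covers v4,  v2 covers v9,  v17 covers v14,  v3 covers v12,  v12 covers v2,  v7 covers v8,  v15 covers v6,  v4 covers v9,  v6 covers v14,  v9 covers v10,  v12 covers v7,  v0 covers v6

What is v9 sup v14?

v6

Common upper bounds of {v9, v14}: v0, v12, v15, v3, v6.
The least among these is v6.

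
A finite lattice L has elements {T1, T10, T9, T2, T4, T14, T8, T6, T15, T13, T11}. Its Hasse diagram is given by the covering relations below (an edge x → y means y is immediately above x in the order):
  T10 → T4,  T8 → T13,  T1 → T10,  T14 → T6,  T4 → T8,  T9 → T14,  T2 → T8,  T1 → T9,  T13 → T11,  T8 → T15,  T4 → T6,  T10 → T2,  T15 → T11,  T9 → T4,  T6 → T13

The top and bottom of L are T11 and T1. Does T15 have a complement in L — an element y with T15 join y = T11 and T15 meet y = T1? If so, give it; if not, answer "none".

For every candidate y, either T15 ∨ y ≠ T11 or T15 ∧ y ≠ T1; no complement exists.

none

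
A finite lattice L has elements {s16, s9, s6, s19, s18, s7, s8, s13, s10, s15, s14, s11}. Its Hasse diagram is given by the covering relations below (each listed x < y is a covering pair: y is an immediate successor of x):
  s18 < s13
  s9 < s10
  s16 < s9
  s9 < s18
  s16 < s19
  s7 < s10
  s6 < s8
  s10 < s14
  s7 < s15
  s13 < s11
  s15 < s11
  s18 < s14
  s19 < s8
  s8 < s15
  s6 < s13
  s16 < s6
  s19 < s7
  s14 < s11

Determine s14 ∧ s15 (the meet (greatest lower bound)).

Common lower bounds of {s14, s15}: s16, s19, s7.
The greatest among these is s7.

s7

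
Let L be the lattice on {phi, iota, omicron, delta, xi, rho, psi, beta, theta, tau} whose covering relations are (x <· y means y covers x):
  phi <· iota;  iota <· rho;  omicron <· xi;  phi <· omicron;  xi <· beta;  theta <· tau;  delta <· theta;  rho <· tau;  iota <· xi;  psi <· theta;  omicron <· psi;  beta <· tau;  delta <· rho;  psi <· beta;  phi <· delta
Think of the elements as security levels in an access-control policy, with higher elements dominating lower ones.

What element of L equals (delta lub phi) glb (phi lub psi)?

phi

delta ∨ phi = delta
phi ∨ psi = psi
delta ∧ psi = phi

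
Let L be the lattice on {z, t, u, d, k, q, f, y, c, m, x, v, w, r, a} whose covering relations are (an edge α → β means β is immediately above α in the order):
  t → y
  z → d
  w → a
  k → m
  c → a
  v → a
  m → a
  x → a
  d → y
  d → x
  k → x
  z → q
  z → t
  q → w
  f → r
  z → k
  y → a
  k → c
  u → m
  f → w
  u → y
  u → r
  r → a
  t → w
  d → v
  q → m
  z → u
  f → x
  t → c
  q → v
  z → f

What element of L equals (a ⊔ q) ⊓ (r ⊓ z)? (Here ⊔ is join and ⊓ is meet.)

a ∨ q = a
r ∧ z = z
a ∧ z = z

z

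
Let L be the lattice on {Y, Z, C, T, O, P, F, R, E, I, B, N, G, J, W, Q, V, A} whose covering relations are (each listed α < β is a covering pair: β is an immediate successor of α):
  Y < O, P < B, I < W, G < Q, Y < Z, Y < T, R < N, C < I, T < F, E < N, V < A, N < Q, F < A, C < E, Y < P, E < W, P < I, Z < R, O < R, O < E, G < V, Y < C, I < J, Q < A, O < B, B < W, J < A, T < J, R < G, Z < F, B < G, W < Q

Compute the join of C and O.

Common upper bounds of {C, O}: A, E, N, Q, W.
The least among these is E.

E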